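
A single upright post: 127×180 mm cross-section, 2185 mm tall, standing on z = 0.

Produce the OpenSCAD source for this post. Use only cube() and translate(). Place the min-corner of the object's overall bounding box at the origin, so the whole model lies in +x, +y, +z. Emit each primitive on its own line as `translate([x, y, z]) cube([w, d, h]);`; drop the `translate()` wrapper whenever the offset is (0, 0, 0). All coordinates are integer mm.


cube([127, 180, 2185]);


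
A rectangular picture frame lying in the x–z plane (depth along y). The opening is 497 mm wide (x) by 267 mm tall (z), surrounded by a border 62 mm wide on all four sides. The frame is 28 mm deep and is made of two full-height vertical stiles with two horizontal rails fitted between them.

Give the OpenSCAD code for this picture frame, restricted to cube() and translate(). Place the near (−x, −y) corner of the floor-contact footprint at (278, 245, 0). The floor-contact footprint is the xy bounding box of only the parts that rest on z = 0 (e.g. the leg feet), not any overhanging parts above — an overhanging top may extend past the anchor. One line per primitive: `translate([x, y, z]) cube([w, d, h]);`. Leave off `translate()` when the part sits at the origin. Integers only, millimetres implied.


translate([278, 245, 0]) cube([62, 28, 391]);
translate([837, 245, 0]) cube([62, 28, 391]);
translate([340, 245, 0]) cube([497, 28, 62]);
translate([340, 245, 329]) cube([497, 28, 62]);


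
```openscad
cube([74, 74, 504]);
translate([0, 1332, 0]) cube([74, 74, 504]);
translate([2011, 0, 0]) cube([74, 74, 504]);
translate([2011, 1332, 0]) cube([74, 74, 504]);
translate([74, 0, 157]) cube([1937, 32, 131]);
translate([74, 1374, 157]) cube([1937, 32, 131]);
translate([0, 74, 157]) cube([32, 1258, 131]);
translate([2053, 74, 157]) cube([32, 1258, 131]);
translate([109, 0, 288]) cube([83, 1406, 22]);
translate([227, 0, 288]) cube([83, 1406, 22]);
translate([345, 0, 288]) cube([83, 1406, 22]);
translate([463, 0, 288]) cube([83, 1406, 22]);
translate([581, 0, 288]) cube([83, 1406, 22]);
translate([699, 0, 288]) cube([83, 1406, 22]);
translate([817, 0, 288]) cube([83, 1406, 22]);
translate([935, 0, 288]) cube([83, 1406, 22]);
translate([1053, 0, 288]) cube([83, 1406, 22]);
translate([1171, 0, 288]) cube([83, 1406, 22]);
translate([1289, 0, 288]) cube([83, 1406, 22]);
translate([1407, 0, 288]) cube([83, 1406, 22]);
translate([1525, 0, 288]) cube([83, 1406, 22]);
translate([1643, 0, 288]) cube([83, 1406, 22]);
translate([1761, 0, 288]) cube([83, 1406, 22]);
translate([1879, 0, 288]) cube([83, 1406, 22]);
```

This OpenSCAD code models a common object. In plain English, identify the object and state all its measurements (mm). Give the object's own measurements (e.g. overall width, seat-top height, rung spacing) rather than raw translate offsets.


A bed frame 2085 mm long (x) by 1406 mm wide (y). Four 74×74 mm corner posts, 504 mm tall, at the corners of the footprint. Four rails of 32 mm thickness and 131 mm height run between adjacent posts with their undersides at z = 157 mm, their outer faces flush with the outside of the frame (the two x-running rails run between the posts' inner faces; the two y-running rails run between the posts' inner faces). 16 slats, each 83 mm wide (x) and 22 mm thick, lie across the top of the two x-running rails, running the full 1406 mm width of the frame in y; along x they sit between the end posts with a 35 mm gap after the −x posts and between neighbouring slats, leaving 49 mm before the +x posts.


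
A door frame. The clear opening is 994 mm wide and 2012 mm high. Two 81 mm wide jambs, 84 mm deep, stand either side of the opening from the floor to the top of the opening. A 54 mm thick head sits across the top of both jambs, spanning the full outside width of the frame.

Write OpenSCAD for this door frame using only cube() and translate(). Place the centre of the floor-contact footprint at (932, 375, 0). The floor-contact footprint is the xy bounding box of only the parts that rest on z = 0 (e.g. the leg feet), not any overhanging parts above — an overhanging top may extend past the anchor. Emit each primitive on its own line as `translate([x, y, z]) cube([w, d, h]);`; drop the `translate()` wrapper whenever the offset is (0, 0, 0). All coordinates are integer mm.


translate([354, 333, 0]) cube([81, 84, 2012]);
translate([1429, 333, 0]) cube([81, 84, 2012]);
translate([354, 333, 2012]) cube([1156, 84, 54]);


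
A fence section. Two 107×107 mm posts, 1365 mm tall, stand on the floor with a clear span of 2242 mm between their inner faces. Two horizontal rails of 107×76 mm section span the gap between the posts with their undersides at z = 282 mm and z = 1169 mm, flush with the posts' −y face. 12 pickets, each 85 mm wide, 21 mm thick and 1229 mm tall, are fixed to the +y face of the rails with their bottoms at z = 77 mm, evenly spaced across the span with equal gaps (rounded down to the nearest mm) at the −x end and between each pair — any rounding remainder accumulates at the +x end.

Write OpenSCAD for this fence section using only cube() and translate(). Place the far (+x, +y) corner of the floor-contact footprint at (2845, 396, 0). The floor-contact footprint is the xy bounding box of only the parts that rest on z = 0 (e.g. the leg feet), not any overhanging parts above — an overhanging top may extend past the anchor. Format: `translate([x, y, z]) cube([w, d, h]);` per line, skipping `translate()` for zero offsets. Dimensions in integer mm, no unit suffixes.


translate([389, 289, 0]) cube([107, 107, 1365]);
translate([2738, 289, 0]) cube([107, 107, 1365]);
translate([496, 289, 282]) cube([2242, 107, 76]);
translate([496, 289, 1169]) cube([2242, 107, 76]);
translate([590, 396, 77]) cube([85, 21, 1229]);
translate([769, 396, 77]) cube([85, 21, 1229]);
translate([948, 396, 77]) cube([85, 21, 1229]);
translate([1127, 396, 77]) cube([85, 21, 1229]);
translate([1306, 396, 77]) cube([85, 21, 1229]);
translate([1485, 396, 77]) cube([85, 21, 1229]);
translate([1664, 396, 77]) cube([85, 21, 1229]);
translate([1843, 396, 77]) cube([85, 21, 1229]);
translate([2022, 396, 77]) cube([85, 21, 1229]);
translate([2201, 396, 77]) cube([85, 21, 1229]);
translate([2380, 396, 77]) cube([85, 21, 1229]);
translate([2559, 396, 77]) cube([85, 21, 1229]);


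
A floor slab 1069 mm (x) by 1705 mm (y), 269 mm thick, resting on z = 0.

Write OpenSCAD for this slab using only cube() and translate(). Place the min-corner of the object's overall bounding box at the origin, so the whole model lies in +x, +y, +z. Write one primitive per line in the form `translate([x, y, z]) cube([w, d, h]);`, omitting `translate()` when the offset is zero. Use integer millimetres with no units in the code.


cube([1069, 1705, 269]);


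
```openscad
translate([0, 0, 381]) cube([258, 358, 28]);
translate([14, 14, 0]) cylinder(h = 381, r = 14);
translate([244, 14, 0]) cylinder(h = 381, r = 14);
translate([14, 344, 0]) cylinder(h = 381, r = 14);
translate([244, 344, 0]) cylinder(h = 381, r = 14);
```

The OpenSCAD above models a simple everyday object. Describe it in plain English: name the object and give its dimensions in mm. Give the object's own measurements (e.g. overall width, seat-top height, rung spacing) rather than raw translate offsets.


A four-legged stool. The seat is a 258×358×28 mm slab whose top surface is at z = 409 mm; four round legs, each 28 mm in diameter, run from the floor (z = 0) to the underside of the seat, each leg's axis is inset half a diameter from the nearest pair of seat edges (so the leg's bounding box is flush with the corner).


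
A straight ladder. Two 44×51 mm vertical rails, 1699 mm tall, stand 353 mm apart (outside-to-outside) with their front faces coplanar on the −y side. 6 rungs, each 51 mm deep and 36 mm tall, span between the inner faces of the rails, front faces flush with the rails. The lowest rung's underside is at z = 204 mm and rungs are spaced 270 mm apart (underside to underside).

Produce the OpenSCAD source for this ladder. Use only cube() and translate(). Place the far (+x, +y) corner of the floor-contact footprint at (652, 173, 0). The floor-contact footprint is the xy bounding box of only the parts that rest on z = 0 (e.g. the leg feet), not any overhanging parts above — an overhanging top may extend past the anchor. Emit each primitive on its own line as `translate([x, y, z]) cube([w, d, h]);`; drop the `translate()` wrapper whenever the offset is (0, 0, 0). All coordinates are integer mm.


translate([299, 122, 0]) cube([44, 51, 1699]);
translate([608, 122, 0]) cube([44, 51, 1699]);
translate([343, 122, 204]) cube([265, 51, 36]);
translate([343, 122, 474]) cube([265, 51, 36]);
translate([343, 122, 744]) cube([265, 51, 36]);
translate([343, 122, 1014]) cube([265, 51, 36]);
translate([343, 122, 1284]) cube([265, 51, 36]);
translate([343, 122, 1554]) cube([265, 51, 36]);


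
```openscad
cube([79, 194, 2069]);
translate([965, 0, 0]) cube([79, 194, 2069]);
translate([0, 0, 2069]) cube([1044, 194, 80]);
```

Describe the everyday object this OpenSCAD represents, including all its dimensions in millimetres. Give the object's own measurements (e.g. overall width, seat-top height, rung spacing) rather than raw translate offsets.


A door frame. The clear opening is 886 mm wide and 2069 mm high. Two 79 mm wide jambs, 194 mm deep, stand either side of the opening from the floor to the top of the opening. A 80 mm thick head sits across the top of both jambs, spanning the full outside width of the frame.


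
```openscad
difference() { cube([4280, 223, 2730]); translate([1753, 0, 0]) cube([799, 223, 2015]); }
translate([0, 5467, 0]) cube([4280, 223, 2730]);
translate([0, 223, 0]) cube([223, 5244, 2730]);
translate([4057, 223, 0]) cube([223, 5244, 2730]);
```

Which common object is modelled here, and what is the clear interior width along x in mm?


A single room. The interior width is 3834 mm.

Four walls enclosing a rectangle with a door in the front wall — a room. Outside width 4280 minus two 223 mm walls gives 3834 mm.


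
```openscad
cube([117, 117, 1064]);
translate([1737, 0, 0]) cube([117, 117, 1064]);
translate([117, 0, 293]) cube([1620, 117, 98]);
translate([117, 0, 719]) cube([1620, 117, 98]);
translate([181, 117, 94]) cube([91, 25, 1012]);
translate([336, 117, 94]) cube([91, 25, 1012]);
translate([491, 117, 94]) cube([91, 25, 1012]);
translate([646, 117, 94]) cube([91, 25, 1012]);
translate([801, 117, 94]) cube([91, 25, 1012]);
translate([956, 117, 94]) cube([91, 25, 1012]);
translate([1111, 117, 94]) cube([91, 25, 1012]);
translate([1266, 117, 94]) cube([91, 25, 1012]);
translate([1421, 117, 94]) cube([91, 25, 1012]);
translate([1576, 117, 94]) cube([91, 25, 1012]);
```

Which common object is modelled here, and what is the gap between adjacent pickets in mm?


A fence section. The picket gap is 64 mm.

Two posts, two rails, 10 pickets — a fence section. Span 1620 mm holds 10 pickets of 91 mm with 11 equal gaps: ⌊(1620 − 10·91) / 11⌋ = 64 mm.


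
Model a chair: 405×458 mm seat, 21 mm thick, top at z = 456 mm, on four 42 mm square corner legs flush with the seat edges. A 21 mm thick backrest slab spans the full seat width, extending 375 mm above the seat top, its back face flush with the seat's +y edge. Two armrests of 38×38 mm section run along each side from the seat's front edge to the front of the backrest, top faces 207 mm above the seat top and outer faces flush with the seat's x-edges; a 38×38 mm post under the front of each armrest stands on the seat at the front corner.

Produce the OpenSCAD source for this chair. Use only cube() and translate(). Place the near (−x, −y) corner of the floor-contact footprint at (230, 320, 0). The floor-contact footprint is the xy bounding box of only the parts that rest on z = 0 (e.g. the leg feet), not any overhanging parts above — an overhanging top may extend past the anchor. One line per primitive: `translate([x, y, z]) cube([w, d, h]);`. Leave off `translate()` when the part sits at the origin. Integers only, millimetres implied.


// leg_h = 456 - 21 = 435
// arm post h = 207 - 38 = 169
translate([230, 320, 435]) cube([405, 458, 21]);
translate([230, 320, 0]) cube([42, 42, 435]);
translate([593, 320, 0]) cube([42, 42, 435]);
translate([230, 736, 0]) cube([42, 42, 435]);
translate([593, 736, 0]) cube([42, 42, 435]);
translate([230, 757, 456]) cube([405, 21, 375]);
translate([230, 320, 625]) cube([38, 437, 38]);
translate([597, 320, 625]) cube([38, 437, 38]);
translate([230, 320, 456]) cube([38, 38, 169]);
translate([597, 320, 456]) cube([38, 38, 169]);


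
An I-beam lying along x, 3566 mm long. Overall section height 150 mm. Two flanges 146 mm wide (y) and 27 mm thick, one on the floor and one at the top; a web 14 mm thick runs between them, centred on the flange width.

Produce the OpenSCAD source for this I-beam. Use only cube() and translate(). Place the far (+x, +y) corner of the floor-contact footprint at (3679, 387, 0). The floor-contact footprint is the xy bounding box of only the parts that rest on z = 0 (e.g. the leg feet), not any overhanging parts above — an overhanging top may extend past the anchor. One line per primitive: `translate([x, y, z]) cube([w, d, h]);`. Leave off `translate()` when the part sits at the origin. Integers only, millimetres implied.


translate([113, 241, 0]) cube([3566, 146, 27]);
translate([113, 307, 27]) cube([3566, 14, 96]);
translate([113, 241, 123]) cube([3566, 146, 27]);


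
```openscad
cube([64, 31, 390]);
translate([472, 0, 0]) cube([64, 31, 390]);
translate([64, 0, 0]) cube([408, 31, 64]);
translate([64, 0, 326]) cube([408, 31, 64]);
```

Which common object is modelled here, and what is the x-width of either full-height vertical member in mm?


A picture frame. The border width is 64 mm.

Four thin pieces enclosing a rectangular opening — a picture frame. The two full-height stiles are 390 mm tall; the top rail sits at z = 326 and is 64 mm tall, so the border above the opening is 390 − 326 = 64 mm, matching the stile x-width.


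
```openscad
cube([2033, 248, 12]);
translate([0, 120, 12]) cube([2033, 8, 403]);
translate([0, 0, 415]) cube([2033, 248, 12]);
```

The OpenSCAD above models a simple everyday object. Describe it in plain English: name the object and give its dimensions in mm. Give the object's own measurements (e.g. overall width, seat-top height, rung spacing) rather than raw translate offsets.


An I-beam lying along x, 2033 mm long. Overall section height 427 mm. Two flanges 248 mm wide (y) and 12 mm thick, one on the floor and one at the top; a web 8 mm thick runs between them, centred on the flange width.


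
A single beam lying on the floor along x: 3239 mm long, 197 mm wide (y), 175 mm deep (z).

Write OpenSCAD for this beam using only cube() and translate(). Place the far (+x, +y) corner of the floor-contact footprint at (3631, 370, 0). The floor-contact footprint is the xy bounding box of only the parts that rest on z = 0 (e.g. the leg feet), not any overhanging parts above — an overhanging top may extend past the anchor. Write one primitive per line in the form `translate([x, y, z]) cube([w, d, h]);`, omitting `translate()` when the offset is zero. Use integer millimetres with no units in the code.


translate([392, 173, 0]) cube([3239, 197, 175]);


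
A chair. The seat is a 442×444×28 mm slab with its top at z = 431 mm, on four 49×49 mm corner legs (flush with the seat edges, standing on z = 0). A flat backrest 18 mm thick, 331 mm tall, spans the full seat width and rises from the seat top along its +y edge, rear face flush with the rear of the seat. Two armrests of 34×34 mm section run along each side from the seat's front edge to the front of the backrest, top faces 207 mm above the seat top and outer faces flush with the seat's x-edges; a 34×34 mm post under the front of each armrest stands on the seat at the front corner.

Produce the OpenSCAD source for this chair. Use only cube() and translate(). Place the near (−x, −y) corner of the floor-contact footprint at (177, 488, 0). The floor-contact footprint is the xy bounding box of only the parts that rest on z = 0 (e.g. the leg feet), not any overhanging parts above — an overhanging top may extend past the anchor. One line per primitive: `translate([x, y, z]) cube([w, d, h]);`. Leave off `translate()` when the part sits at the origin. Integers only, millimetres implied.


translate([177, 488, 403]) cube([442, 444, 28]);
translate([177, 488, 0]) cube([49, 49, 403]);
translate([570, 488, 0]) cube([49, 49, 403]);
translate([177, 883, 0]) cube([49, 49, 403]);
translate([570, 883, 0]) cube([49, 49, 403]);
translate([177, 914, 431]) cube([442, 18, 331]);
translate([177, 488, 604]) cube([34, 426, 34]);
translate([585, 488, 604]) cube([34, 426, 34]);
translate([177, 488, 431]) cube([34, 34, 173]);
translate([585, 488, 431]) cube([34, 34, 173]);


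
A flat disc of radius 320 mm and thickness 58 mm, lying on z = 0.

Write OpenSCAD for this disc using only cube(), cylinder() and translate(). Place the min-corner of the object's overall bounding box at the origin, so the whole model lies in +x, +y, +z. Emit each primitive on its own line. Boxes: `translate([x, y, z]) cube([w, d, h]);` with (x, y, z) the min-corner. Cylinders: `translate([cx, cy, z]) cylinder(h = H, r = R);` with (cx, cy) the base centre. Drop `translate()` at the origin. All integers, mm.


translate([320, 320, 0]) cylinder(h = 58, r = 320);


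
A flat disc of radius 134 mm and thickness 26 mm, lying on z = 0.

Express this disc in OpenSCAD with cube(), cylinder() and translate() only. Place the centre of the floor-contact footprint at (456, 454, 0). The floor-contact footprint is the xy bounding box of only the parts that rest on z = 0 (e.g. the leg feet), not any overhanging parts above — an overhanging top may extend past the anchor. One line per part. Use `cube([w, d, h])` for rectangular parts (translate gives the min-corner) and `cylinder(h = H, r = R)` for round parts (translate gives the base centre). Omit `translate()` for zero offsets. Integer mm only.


translate([456, 454, 0]) cylinder(h = 26, r = 134);


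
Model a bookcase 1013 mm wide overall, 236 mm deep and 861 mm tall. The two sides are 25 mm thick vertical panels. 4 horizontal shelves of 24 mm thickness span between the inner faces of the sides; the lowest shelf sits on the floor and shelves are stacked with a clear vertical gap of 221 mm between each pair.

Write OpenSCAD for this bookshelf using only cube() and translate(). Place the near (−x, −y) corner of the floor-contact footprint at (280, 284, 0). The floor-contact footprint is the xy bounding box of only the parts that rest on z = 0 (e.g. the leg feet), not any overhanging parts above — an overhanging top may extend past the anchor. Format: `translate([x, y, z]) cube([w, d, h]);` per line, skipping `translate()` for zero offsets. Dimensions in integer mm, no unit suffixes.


translate([280, 284, 0]) cube([25, 236, 861]);
translate([1268, 284, 0]) cube([25, 236, 861]);
translate([305, 284, 0]) cube([963, 236, 24]);
translate([305, 284, 245]) cube([963, 236, 24]);
translate([305, 284, 490]) cube([963, 236, 24]);
translate([305, 284, 735]) cube([963, 236, 24]);


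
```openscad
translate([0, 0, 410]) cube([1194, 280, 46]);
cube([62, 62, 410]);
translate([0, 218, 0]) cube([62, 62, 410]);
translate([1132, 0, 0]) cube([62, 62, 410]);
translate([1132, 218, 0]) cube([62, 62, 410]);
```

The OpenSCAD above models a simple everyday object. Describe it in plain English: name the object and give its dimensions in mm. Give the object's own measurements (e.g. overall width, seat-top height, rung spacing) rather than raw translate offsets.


A bench: a 1194×280 mm seat slab, 46 mm thick, top at z = 456 mm, on four 62×62 mm square legs flush with the seat corners and standing on z = 0.


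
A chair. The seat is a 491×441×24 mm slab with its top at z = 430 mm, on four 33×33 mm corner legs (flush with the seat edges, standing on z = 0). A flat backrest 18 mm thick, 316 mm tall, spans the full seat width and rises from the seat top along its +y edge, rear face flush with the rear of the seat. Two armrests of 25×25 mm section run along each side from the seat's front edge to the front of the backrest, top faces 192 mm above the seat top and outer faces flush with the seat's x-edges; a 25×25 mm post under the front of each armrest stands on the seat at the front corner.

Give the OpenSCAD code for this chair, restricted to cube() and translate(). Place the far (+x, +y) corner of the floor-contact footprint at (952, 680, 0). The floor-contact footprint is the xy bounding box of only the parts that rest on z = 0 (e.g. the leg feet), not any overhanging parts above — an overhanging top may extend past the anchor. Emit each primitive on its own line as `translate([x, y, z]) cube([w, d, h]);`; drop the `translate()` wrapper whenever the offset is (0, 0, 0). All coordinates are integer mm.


translate([461, 239, 406]) cube([491, 441, 24]);
translate([461, 239, 0]) cube([33, 33, 406]);
translate([919, 239, 0]) cube([33, 33, 406]);
translate([461, 647, 0]) cube([33, 33, 406]);
translate([919, 647, 0]) cube([33, 33, 406]);
translate([461, 662, 430]) cube([491, 18, 316]);
translate([461, 239, 597]) cube([25, 423, 25]);
translate([927, 239, 597]) cube([25, 423, 25]);
translate([461, 239, 430]) cube([25, 25, 167]);
translate([927, 239, 430]) cube([25, 25, 167]);


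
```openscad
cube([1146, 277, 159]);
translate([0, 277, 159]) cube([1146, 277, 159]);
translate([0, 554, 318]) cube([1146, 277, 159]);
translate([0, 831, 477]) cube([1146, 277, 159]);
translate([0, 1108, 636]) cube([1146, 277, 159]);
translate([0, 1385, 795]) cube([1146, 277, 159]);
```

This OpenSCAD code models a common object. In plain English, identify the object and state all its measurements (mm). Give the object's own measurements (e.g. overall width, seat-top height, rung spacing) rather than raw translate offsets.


A straight staircase of 6 solid steps. Each step is 1146 mm wide (x), 277 mm deep (y, the going) and 159 mm tall (the rise). The first step rests on the floor; each subsequent step sits one going further in +y and one rise higher in +z, directly behind and above the previous step with no overlap.


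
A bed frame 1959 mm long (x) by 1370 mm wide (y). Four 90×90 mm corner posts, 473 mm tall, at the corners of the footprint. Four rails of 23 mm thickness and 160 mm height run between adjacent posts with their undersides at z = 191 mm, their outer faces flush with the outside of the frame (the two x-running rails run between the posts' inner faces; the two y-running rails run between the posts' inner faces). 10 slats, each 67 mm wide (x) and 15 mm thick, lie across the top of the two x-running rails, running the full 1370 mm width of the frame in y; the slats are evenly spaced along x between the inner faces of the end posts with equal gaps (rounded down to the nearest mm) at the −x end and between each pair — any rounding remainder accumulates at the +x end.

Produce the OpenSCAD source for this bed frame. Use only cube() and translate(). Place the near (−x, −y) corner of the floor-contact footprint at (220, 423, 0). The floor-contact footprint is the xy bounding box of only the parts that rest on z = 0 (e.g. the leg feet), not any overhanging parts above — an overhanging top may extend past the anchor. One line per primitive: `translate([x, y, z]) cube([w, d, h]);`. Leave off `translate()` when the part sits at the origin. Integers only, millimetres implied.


translate([220, 423, 0]) cube([90, 90, 473]);
translate([220, 1703, 0]) cube([90, 90, 473]);
translate([2089, 423, 0]) cube([90, 90, 473]);
translate([2089, 1703, 0]) cube([90, 90, 473]);
translate([310, 423, 191]) cube([1779, 23, 160]);
translate([310, 1770, 191]) cube([1779, 23, 160]);
translate([220, 513, 191]) cube([23, 1190, 160]);
translate([2156, 513, 191]) cube([23, 1190, 160]);
translate([410, 423, 351]) cube([67, 1370, 15]);
translate([577, 423, 351]) cube([67, 1370, 15]);
translate([744, 423, 351]) cube([67, 1370, 15]);
translate([911, 423, 351]) cube([67, 1370, 15]);
translate([1078, 423, 351]) cube([67, 1370, 15]);
translate([1245, 423, 351]) cube([67, 1370, 15]);
translate([1412, 423, 351]) cube([67, 1370, 15]);
translate([1579, 423, 351]) cube([67, 1370, 15]);
translate([1746, 423, 351]) cube([67, 1370, 15]);
translate([1913, 423, 351]) cube([67, 1370, 15]);


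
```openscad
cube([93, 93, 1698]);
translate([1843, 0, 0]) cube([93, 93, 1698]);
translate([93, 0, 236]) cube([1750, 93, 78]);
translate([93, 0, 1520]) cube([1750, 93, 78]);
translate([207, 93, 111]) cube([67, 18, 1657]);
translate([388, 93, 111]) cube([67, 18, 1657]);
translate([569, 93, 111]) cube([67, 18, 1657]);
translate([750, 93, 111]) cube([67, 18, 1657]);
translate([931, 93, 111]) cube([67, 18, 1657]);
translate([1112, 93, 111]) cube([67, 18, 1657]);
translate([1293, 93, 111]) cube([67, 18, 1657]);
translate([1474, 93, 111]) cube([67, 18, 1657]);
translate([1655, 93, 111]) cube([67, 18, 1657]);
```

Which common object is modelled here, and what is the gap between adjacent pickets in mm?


A fence section. The picket gap is 114 mm.

Two posts, two rails, 9 pickets — a fence section. Span 1750 mm holds 9 pickets of 67 mm with 10 equal gaps: ⌊(1750 − 9·67) / 10⌋ = 114 mm.


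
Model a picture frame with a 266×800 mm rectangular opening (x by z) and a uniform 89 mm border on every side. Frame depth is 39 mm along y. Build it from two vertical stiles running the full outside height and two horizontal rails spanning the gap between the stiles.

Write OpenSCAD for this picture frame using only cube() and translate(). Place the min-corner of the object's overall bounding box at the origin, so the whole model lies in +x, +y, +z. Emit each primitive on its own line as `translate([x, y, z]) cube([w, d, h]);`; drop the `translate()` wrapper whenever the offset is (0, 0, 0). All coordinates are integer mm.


cube([89, 39, 978]);
translate([355, 0, 0]) cube([89, 39, 978]);
translate([89, 0, 0]) cube([266, 39, 89]);
translate([89, 0, 889]) cube([266, 39, 89]);


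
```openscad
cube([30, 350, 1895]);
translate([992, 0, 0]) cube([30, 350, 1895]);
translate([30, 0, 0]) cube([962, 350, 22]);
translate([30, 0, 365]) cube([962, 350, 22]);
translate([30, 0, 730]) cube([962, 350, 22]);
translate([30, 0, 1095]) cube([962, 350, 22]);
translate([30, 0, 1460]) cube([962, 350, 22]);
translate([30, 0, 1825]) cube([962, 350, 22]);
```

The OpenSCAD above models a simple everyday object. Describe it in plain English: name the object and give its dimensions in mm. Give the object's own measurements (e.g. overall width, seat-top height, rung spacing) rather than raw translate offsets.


An open bookshelf. Two side panels, each 30 mm thick, 350 mm deep and 1895 mm tall, stand 1022 mm apart (outside-to-outside). Between them sit 6 shelves, each 22 mm thick and 350 mm deep, spanning the full gap between the sides. The bottom shelf rests on the floor (its underside at z = 0) and the clear gap between one shelf's top and the next shelf's underside is 343 mm.


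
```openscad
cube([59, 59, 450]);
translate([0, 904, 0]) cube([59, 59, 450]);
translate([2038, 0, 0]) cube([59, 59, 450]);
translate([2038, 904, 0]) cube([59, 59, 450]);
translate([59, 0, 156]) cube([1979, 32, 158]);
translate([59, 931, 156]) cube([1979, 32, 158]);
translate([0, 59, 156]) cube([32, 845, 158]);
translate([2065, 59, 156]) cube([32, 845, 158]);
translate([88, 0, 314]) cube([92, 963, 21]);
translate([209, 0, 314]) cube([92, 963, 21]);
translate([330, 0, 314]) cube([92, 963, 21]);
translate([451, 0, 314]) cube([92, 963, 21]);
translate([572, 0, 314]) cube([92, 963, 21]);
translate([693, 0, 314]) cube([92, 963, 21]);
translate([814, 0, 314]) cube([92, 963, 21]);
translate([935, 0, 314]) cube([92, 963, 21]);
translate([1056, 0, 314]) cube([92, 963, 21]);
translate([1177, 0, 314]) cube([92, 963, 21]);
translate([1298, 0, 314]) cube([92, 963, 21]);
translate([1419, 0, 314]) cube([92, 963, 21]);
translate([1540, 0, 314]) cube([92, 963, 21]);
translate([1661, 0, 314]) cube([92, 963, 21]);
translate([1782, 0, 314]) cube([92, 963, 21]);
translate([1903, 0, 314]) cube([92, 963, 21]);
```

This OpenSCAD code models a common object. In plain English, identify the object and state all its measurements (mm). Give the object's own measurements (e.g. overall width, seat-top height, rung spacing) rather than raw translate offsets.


A bed frame 2097 mm long (x) by 963 mm wide (y). Four 59×59 mm corner posts, 450 mm tall, at the corners of the footprint. Four rails of 32 mm thickness and 158 mm height run between adjacent posts with their undersides at z = 156 mm, their outer faces flush with the outside of the frame (the two x-running rails run between the posts' inner faces; the two y-running rails run between the posts' inner faces). 16 slats, each 92 mm wide (x) and 21 mm thick, lie across the top of the two x-running rails, running the full 963 mm width of the frame in y; along x they sit between the end posts with a 29 mm gap after the −x posts and between neighbouring slats, leaving 43 mm before the +x posts.


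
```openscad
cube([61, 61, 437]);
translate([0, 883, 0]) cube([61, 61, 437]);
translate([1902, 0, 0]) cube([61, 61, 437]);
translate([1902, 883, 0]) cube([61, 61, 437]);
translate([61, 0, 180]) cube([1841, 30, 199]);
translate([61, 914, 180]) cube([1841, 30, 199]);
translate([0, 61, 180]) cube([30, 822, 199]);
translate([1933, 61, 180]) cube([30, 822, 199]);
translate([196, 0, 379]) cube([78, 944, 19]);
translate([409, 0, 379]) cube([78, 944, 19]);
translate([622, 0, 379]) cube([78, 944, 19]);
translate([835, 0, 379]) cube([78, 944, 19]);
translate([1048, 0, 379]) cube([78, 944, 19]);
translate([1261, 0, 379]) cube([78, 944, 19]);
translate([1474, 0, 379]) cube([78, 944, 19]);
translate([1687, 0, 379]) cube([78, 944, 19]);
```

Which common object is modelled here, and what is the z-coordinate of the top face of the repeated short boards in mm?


A bed frame. The slat-top height is 398 mm.

Four posts, four rails, and a row of slats — a bed frame. Slats sit on the rails at z = 180 + 199 = 379; with slat thickness 19, the top is 398 mm.


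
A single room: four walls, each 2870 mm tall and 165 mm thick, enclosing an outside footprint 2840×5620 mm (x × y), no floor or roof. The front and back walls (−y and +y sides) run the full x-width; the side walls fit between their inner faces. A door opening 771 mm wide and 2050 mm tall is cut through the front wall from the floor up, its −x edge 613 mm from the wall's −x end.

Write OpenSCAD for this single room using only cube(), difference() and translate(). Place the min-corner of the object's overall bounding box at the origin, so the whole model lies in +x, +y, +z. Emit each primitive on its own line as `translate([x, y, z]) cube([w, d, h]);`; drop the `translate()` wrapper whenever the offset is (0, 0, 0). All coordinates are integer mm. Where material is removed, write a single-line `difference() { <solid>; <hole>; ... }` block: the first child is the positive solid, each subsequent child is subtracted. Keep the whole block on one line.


difference() { cube([2840, 165, 2870]); translate([613, 0, 0]) cube([771, 165, 2050]); }
translate([0, 5455, 0]) cube([2840, 165, 2870]);
translate([0, 165, 0]) cube([165, 5290, 2870]);
translate([2675, 165, 0]) cube([165, 5290, 2870]);


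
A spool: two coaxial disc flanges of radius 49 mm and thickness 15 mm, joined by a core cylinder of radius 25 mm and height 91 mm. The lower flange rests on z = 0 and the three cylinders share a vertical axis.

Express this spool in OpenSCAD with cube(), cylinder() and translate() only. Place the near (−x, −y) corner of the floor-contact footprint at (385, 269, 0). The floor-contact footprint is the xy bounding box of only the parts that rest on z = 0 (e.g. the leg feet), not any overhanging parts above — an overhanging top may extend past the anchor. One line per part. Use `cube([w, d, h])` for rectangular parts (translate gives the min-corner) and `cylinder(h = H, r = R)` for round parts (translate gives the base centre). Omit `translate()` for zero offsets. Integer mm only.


translate([434, 318, 0]) cylinder(h = 15, r = 49);
translate([434, 318, 15]) cylinder(h = 91, r = 25);
translate([434, 318, 106]) cylinder(h = 15, r = 49);


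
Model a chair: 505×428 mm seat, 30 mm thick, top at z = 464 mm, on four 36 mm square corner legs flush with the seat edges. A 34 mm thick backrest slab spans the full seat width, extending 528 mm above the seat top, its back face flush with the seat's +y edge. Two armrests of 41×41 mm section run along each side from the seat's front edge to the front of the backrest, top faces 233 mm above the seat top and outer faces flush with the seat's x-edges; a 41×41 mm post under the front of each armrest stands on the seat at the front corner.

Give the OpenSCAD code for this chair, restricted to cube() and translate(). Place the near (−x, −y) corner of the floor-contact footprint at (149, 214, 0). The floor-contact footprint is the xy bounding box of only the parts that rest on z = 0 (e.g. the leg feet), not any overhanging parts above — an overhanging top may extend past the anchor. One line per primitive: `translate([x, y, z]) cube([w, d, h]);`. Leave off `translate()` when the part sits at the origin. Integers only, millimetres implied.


translate([149, 214, 434]) cube([505, 428, 30]);
translate([149, 214, 0]) cube([36, 36, 434]);
translate([618, 214, 0]) cube([36, 36, 434]);
translate([149, 606, 0]) cube([36, 36, 434]);
translate([618, 606, 0]) cube([36, 36, 434]);
translate([149, 608, 464]) cube([505, 34, 528]);
translate([149, 214, 656]) cube([41, 394, 41]);
translate([613, 214, 656]) cube([41, 394, 41]);
translate([149, 214, 464]) cube([41, 41, 192]);
translate([613, 214, 464]) cube([41, 41, 192]);


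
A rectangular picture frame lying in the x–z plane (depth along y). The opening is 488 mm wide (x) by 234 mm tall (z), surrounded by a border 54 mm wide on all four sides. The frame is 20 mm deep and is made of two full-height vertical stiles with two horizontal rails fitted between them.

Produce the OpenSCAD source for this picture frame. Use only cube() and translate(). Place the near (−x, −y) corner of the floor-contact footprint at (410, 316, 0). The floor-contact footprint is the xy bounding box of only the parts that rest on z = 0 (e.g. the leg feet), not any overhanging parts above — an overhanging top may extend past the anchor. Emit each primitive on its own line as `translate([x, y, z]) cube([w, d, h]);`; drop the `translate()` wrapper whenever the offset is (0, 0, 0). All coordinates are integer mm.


translate([410, 316, 0]) cube([54, 20, 342]);
translate([952, 316, 0]) cube([54, 20, 342]);
translate([464, 316, 0]) cube([488, 20, 54]);
translate([464, 316, 288]) cube([488, 20, 54]);


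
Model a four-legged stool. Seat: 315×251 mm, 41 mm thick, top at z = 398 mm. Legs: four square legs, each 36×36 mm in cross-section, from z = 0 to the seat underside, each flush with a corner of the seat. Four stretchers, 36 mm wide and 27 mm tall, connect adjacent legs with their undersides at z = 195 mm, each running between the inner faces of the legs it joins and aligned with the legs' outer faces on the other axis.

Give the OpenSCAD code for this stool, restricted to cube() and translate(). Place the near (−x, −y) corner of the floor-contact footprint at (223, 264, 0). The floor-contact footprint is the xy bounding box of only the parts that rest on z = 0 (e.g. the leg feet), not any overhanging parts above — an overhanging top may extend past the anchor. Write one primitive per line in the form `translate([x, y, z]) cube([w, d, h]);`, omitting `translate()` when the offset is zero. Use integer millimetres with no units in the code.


translate([223, 264, 357]) cube([315, 251, 41]);
translate([223, 264, 0]) cube([36, 36, 357]);
translate([502, 264, 0]) cube([36, 36, 357]);
translate([223, 479, 0]) cube([36, 36, 357]);
translate([502, 479, 0]) cube([36, 36, 357]);
translate([259, 264, 195]) cube([243, 36, 27]);
translate([259, 479, 195]) cube([243, 36, 27]);
translate([223, 300, 195]) cube([36, 179, 27]);
translate([502, 300, 195]) cube([36, 179, 27]);


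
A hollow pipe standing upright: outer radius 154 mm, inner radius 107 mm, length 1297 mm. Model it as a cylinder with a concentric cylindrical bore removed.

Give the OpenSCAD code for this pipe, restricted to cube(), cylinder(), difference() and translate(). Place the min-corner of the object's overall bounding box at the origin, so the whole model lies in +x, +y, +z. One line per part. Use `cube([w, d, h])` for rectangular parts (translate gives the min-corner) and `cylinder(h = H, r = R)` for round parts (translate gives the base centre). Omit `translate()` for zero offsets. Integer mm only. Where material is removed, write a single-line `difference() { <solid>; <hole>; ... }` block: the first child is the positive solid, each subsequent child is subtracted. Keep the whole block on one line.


difference() { translate([154, 154, 0]) cylinder(h = 1297, r = 154); translate([154, 154, 0]) cylinder(h = 1297, r = 107); }


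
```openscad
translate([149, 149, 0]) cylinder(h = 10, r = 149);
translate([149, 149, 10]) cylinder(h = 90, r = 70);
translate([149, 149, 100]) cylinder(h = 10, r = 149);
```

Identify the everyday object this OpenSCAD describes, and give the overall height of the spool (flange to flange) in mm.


A spool. The overall height is 110 mm.

Three coaxial cylinders, large–small–large — a spool. Two 10 mm flanges and a 90 mm core give 10 + 90 + 10 = 110 mm.


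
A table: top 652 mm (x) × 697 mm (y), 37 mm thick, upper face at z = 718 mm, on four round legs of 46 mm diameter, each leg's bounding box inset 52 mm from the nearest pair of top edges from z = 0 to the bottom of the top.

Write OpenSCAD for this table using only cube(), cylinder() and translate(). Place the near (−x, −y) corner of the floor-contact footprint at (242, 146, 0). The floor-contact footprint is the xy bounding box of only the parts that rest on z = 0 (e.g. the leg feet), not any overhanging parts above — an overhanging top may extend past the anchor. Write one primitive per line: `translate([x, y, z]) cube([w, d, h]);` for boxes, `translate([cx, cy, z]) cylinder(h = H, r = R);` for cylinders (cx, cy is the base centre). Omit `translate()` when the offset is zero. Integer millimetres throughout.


translate([190, 94, 681]) cube([652, 697, 37]);
translate([265, 169, 0]) cylinder(h = 681, r = 23);
translate([767, 169, 0]) cylinder(h = 681, r = 23);
translate([265, 716, 0]) cylinder(h = 681, r = 23);
translate([767, 716, 0]) cylinder(h = 681, r = 23);


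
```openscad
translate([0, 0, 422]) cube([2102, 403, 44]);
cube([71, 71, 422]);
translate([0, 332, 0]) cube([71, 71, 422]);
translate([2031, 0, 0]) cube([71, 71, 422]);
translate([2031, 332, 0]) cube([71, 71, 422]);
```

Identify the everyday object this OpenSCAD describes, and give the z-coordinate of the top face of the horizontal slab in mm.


A bench. The seat-top height is 466 mm.

A long slab on four corner posts — a bench. The slab sits at z = 422 with thickness 44, so the top is 422 + 44 = 466 mm.


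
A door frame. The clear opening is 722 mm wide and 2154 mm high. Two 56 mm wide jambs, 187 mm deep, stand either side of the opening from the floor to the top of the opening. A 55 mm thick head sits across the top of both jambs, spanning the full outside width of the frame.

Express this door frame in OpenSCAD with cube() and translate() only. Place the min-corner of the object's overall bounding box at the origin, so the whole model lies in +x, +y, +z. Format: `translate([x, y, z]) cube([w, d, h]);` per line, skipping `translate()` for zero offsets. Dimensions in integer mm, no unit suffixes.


cube([56, 187, 2154]);
translate([778, 0, 0]) cube([56, 187, 2154]);
translate([0, 0, 2154]) cube([834, 187, 55]);


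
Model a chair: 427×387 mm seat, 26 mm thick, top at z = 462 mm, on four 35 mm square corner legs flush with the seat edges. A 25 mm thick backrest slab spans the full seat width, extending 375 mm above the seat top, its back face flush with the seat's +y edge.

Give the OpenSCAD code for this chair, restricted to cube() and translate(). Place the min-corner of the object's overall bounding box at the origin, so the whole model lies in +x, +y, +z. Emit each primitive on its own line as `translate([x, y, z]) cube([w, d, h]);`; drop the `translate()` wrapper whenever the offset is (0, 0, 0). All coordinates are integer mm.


// leg_h = 462 - 26 = 436
translate([0, 0, 436]) cube([427, 387, 26]);
cube([35, 35, 436]);
translate([392, 0, 0]) cube([35, 35, 436]);
translate([0, 352, 0]) cube([35, 35, 436]);
translate([392, 352, 0]) cube([35, 35, 436]);
translate([0, 362, 462]) cube([427, 25, 375]);
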